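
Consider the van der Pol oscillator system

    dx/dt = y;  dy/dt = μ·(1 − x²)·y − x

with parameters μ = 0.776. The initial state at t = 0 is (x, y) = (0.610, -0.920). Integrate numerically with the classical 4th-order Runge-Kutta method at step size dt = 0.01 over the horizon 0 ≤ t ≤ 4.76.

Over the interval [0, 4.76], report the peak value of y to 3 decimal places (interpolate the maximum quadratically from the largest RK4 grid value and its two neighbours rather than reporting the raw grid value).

t=0.000: state=(0.610, -0.920)
step 1 (dt=0.01): k1=(-0.920, -1.058), k2=(-0.925, -1.060), k3=(-0.925, -1.060), k4=(-0.931, -1.062); state += dt/6·(k1+2k2+2k3+k4)
t=0.010: state=(0.601, -0.931)
t=0.020: state=(0.591, -0.941)
t=0.030: state=(0.582, -0.952)
continuing one RK4 step at a time; state shown every 20 steps (Δt=0.2):
t=0.200: state=(0.404, -1.140)
t=0.400: state=(0.153, -1.376)
t=0.600: state=(-0.146, -1.607)
t=0.800: state=(-0.486, -1.780)
t=1.000: state=(-0.847, -1.799)
t=1.200: state=(-1.190, -1.582)
t=1.400: state=(-1.466, -1.150)
t=1.600: state=(-1.645, -0.640)
t=1.800: state=(-1.726, -0.186)
t=2.000: state=(-1.726, 0.161)
t=2.200: state=(-1.667, 0.416)
t=2.400: state=(-1.564, 0.610)
t=2.600: state=(-1.425, 0.777)
t=2.800: state=(-1.254, 0.939)
t=3.000: state=(-1.048, 1.117)
t=3.200: state=(-0.804, 1.329)
t=3.400: state=(-0.514, 1.588)
t=3.600: state=(-0.166, 1.893)
t=3.800: state=(0.244, 2.199)
t=4.000: state=(0.705, 2.376)
t=4.200: state=(1.172, 2.224)
t=4.400: state=(1.568, 1.675)
t=4.600: state=(1.830, 0.948)
t=4.760: state=(1.939, 0.430)
largest grid value and its neighbours: y(4.020)=2.37878, y(4.030)=2.37880, y(4.040)=2.37790
parabola through these three points peaks at t≈4.025 with y≈2.37891

max y = 2.379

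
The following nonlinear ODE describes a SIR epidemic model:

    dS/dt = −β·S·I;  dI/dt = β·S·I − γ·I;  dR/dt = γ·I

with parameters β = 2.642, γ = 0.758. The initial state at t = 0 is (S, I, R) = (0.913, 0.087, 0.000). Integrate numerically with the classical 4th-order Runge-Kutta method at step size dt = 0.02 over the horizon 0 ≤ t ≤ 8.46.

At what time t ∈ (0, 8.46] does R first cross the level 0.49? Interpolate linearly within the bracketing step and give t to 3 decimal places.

t=0.000: state=(0.913, 0.087, 0.000)
step 1 (dt=0.02): k1=(-0.210, 0.144, 0.066), k2=(-0.213, 0.146, 0.067), k3=(-0.213, 0.146, 0.067), k4=(-0.216, 0.148, 0.068); state += dt/6·(k1+2k2+2k3+k4)
t=0.020: state=(0.909, 0.090, 0.001)
t=0.040: state=(0.904, 0.093, 0.003)
t=0.060: state=(0.900, 0.096, 0.004)
continuing one RK4 step at a time; state shown every 25 steps (Δt=0.5):
t=0.500: state=(0.768, 0.182, 0.050)
t=1.000: state=(0.558, 0.301, 0.141)
t=1.500: state=(0.354, 0.374, 0.272)
t=2.000: state=(0.215, 0.370, 0.415)
t=2.260: state=(0.168, 0.346, 0.486)
next step: t=2.280: state=(0.165, 0.344, 0.491) — R has crossed 0.49
linear interpolation between t=2.260 (0.48576) and t=2.280 (0.49099) → t≈2.276

t = 2.276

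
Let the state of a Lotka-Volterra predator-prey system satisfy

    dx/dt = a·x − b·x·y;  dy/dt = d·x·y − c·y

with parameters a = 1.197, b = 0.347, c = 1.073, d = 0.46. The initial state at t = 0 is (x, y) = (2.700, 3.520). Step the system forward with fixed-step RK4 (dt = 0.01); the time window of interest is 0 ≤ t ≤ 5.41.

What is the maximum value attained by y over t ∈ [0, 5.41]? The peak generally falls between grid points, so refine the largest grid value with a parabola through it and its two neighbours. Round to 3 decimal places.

t=0.000: state=(2.700, 3.520)
step 1 (dt=0.01): k1=(-0.066, 0.595), k2=(-0.069, 0.595), k3=(-0.069, 0.595), k4=(-0.072, 0.595); state += dt/6·(k1+2k2+2k3+k4)
t=0.010: state=(2.699, 3.526)
t=0.020: state=(2.699, 3.532)
t=0.030: state=(2.698, 3.538)
continuing one RK4 step at a time; state shown every 20 steps (Δt=0.2):
t=0.200: state=(2.676, 3.638)
t=0.400: state=(2.631, 3.747)
t=0.600: state=(2.569, 3.841)
t=0.800: state=(2.493, 3.912)
t=1.000: state=(2.410, 3.955)
t=1.200: state=(2.326, 3.968)
t=1.400: state=(2.245, 3.951)
t=1.600: state=(2.171, 3.905)
t=1.800: state=(2.108, 3.836)
t=2.000: state=(2.059, 3.749)
t=2.200: state=(2.023, 3.649)
t=2.400: state=(2.003, 3.543)
t=2.600: state=(1.997, 3.436)
t=2.800: state=(2.006, 3.332)
t=3.000: state=(2.029, 3.237)
t=3.200: state=(2.066, 3.153)
t=3.400: state=(2.114, 3.083)
t=3.600: state=(2.173, 3.030)
t=3.800: state=(2.240, 2.994)
t=4.000: state=(2.314, 2.979)
t=4.200: state=(2.390, 2.984)
t=4.400: state=(2.467, 3.011)
t=4.600: state=(2.539, 3.058)
t=4.800: state=(2.603, 3.126)
t=5.000: state=(2.654, 3.213)
t=5.200: state=(2.689, 3.315)
t=5.400: state=(2.704, 3.429)
t=5.410: state=(2.704, 3.435)
largest grid value and its neighbours: y(1.170)=3.96802, y(1.180)=3.96809, y(1.190)=3.96808
parabola through these three points peaks at t≈1.184 with y≈3.96809

max y = 3.968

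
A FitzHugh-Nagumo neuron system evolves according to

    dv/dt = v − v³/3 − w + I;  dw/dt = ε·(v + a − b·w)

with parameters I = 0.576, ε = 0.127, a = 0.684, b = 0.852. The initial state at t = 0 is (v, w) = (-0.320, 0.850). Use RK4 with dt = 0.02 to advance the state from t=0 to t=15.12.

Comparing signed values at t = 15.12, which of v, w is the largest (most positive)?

largest component: v

t=0.000: state=(-0.320, 0.850)
step 1 (dt=0.02): k1=(-0.583, -0.046), k2=(-0.588, -0.046), k3=(-0.588, -0.046), k4=(-0.593, -0.047); state += dt/6·(k1+2k2+2k3+k4)
t=0.020: state=(-0.332, 0.849)
t=0.040: state=(-0.344, 0.848)
t=0.060: state=(-0.356, 0.847)
continuing one RK4 step at a time; state shown every 25 steps (Δt=0.5):
t=0.500: state=(-0.671, 0.817)
t=1.000: state=(-1.099, 0.762)
t=1.500: state=(-1.454, 0.684)
t=2.000: state=(-1.633, 0.594)
t=2.500: state=(-1.682, 0.502)
t=3.000: state=(-1.672, 0.414)
t=3.500: state=(-1.641, 0.332)
t=4.000: state=(-1.600, 0.257)
t=4.500: state=(-1.557, 0.188)
t=5.000: state=(-1.512, 0.126)
t=5.500: state=(-1.466, 0.069)
t=6.000: state=(-1.420, 0.019)
t=6.500: state=(-1.374, -0.026)
t=7.000: state=(-1.327, -0.066)
t=7.500: state=(-1.280, -0.101)
t=8.000: state=(-1.231, -0.131)
t=8.500: state=(-1.182, -0.156)
t=9.000: state=(-1.130, -0.177)
t=9.500: state=(-1.077, -0.194)
t=10.000: state=(-1.021, -0.206)
t=10.500: state=(-0.961, -0.214)
t=11.000: state=(-0.895, -0.218)
t=11.500: state=(-0.821, -0.217)
t=12.000: state=(-0.737, -0.212)
t=12.500: state=(-0.634, -0.201)
t=13.000: state=(-0.504, -0.183)
t=13.500: state=(-0.329, -0.157)
t=14.000: state=(-0.073, -0.120)
t=14.500: state=(0.314, -0.064)
t=15.000: state=(0.865, 0.017)
t=15.120: state=(1.010, 0.041)
compare at T: v=1.010, w=0.041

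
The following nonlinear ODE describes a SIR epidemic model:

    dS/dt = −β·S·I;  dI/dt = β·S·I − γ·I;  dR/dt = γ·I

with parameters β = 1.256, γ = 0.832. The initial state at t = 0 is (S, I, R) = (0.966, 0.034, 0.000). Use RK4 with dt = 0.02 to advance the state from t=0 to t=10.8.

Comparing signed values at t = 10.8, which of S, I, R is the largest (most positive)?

t=0.000: state=(0.966, 0.034, 0.000)
step 1 (dt=0.02): k1=(-0.041, 0.013, 0.028), k2=(-0.041, 0.013, 0.028), k3=(-0.041, 0.013, 0.028), k4=(-0.042, 0.013, 0.029); state += dt/6·(k1+2k2+2k3+k4)
t=0.020: state=(0.965, 0.034, 0.001)
t=0.040: state=(0.964, 0.035, 0.001)
t=0.060: state=(0.963, 0.035, 0.002)
continuing one RK4 step at a time; state shown every 25 steps (Δt=0.5):
t=0.500: state=(0.944, 0.041, 0.016)
t=1.000: state=(0.918, 0.048, 0.034)
t=1.500: state=(0.888, 0.056, 0.056)
t=2.000: state=(0.855, 0.064, 0.081)
t=2.500: state=(0.819, 0.072, 0.109)
t=3.000: state=(0.782, 0.078, 0.140)
t=3.500: state=(0.743, 0.083, 0.174)
t=4.000: state=(0.704, 0.086, 0.209)
t=4.500: state=(0.667, 0.088, 0.246)
t=5.000: state=(0.631, 0.087, 0.282)
t=5.500: state=(0.598, 0.084, 0.318)
t=6.000: state=(0.568, 0.080, 0.352)
t=6.500: state=(0.541, 0.075, 0.384)
t=7.000: state=(0.517, 0.069, 0.414)
t=7.500: state=(0.496, 0.062, 0.441)
t=8.000: state=(0.478, 0.056, 0.466)
t=8.500: state=(0.462, 0.050, 0.488)
t=9.000: state=(0.449, 0.044, 0.507)
t=9.500: state=(0.438, 0.038, 0.524)
t=10.000: state=(0.428, 0.033, 0.539)
t=10.500: state=(0.420, 0.028, 0.552)
t=10.800: state=(0.416, 0.026, 0.558)
compare at T: S=0.416, I=0.026, R=0.558

largest component: R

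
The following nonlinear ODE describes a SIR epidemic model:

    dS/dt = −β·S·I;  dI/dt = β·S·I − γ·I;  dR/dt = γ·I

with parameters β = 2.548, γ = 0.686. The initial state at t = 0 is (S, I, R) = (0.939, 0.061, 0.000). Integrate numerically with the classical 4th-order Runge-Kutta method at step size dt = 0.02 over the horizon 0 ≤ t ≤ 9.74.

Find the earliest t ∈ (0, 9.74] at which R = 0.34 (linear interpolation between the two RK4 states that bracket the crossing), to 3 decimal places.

t = 2.027

t=0.000: state=(0.939, 0.061, 0.000)
step 1 (dt=0.02): k1=(-0.146, 0.104, 0.042), k2=(-0.148, 0.106, 0.043), k3=(-0.148, 0.106, 0.043), k4=(-0.151, 0.107, 0.043); state += dt/6·(k1+2k2+2k3+k4)
t=0.020: state=(0.936, 0.063, 0.001)
t=0.040: state=(0.933, 0.065, 0.002)
t=0.060: state=(0.930, 0.068, 0.003)
continuing one RK4 step at a time; state shown every 25 steps (Δt=0.5):
t=0.500: state=(0.833, 0.135, 0.032)
t=1.000: state=(0.654, 0.248, 0.097)
t=1.500: state=(0.444, 0.355, 0.202)
t=2.000: state=(0.273, 0.394, 0.333)
t=2.020: state=(0.268, 0.394, 0.338)
next step: t=2.040: state=(0.262, 0.394, 0.343) — R has crossed 0.34
linear interpolation between t=2.020 (0.33804) and t=2.040 (0.34345) → t≈2.027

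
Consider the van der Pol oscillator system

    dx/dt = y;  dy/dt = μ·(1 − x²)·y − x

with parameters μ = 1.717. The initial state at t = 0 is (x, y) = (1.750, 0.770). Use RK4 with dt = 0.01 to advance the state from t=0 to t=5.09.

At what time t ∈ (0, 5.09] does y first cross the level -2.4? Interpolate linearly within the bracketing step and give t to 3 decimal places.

t = 2.519

t=0.000: state=(1.750, 0.770)
step 1 (dt=0.01): k1=(0.770, -4.477), k2=(0.748, -4.419), k3=(0.748, -4.419), k4=(0.726, -4.360); state += dt/6·(k1+2k2+2k3+k4)
t=0.010: state=(1.757, 0.726)
t=0.020: state=(1.765, 0.683)
t=0.030: state=(1.771, 0.641)
continuing one RK4 step at a time; state shown every 20 steps (Δt=0.2):
t=0.200: state=(1.830, 0.106)
t=0.400: state=(1.816, -0.204)
t=0.600: state=(1.759, -0.348)
t=0.800: state=(1.681, -0.429)
t=1.000: state=(1.589, -0.491)
t=1.200: state=(1.485, -0.554)
t=1.400: state=(1.367, -0.630)
t=1.600: state=(1.231, -0.730)
t=1.800: state=(1.072, -0.871)
t=2.000: state=(0.878, -1.082)
t=2.200: state=(0.631, -1.415)
t=2.400: state=(0.298, -1.952)
t=2.510: state=(0.062, -2.363)
next step: t=2.520: state=(0.038, -2.405) — y has crossed -2.4
linear interpolation between t=2.510 (-2.36328) and t=2.520 (-2.40460) → t≈2.519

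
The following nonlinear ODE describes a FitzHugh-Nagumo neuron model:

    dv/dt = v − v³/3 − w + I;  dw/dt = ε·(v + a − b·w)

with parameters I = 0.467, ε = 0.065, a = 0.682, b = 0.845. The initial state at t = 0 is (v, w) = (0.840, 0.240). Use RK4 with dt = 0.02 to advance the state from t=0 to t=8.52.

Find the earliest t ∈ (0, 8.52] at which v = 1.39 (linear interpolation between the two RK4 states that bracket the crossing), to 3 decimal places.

t=0.000: state=(0.840, 0.240)
step 1 (dt=0.02): k1=(0.869, 0.086), k2=(0.871, 0.086), k3=(0.871, 0.086), k4=(0.873, 0.087); state += dt/6·(k1+2k2+2k3+k4)
t=0.020: state=(0.857, 0.242)
t=0.040: state=(0.875, 0.243)
t=0.060: state=(0.892, 0.245)
continuing one RK4 step at a time; state shown every 25 steps (Δt=0.5):
t=0.500: state=(1.265, 0.289)
t=0.660: state=(1.380, 0.308)
next step: t=0.680: state=(1.393, 0.310) — v has crossed 1.39
linear interpolation between t=0.660 (1.38011) and t=0.680 (1.39324) → t≈0.675

t = 0.675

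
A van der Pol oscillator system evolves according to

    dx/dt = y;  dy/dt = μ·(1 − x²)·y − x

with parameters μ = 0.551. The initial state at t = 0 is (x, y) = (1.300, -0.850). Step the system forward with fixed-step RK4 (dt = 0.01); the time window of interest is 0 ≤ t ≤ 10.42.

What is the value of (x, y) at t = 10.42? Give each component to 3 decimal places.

(x, y) = (-0.249, 1.902)

t=0.000: state=(1.300, -0.850)
step 1 (dt=0.01): k1=(-0.850, -0.977), k2=(-0.855, -0.976), k3=(-0.855, -0.976), k4=(-0.860, -0.975); state += dt/6·(k1+2k2+2k3+k4)
t=0.010: state=(1.291, -0.860)
t=0.020: state=(1.283, -0.870)
t=0.030: state=(1.274, -0.879)
continuing one RK4 step at a time; state shown every 50 steps (Δt=0.5):
t=0.500: state=(0.752, -1.350)
t=1.000: state=(-0.062, -1.905)
t=1.500: state=(-1.074, -1.952)
t=2.000: state=(-1.789, -0.781)
t=2.500: state=(-1.885, 0.286)
t=3.000: state=(-1.592, 0.838)
t=3.500: state=(-1.064, 1.283)
t=4.000: state=(-0.288, 1.843)
t=4.500: state=(0.759, 2.226)
t=5.000: state=(1.700, 1.288)
t=5.500: state=(1.986, -0.040)
t=6.000: state=(1.779, -0.705)
t=6.500: state=(1.319, -1.129)
t=7.000: state=(0.636, -1.630)
t=7.500: state=(-0.328, -2.197)
t=8.000: state=(-1.408, -1.845)
t=8.500: state=(-1.968, -0.390)
t=9.000: state=(-1.909, 0.507)
t=9.500: state=(-1.533, 0.968)
t=10.000: state=(-0.942, 1.414)
t=10.420: state=(-0.249, 1.902)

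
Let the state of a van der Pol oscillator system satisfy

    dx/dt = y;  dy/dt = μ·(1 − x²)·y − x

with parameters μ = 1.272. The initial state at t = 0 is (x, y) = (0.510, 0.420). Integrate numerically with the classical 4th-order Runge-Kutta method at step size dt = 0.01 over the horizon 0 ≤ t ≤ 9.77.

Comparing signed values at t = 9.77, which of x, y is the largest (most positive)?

largest component: y

t=0.000: state=(0.510, 0.420)
step 1 (dt=0.01): k1=(0.420, -0.115), k2=(0.419, -0.119), k3=(0.419, -0.119), k4=(0.419, -0.122); state += dt/6·(k1+2k2+2k3+k4)
t=0.010: state=(0.514, 0.419)
t=0.020: state=(0.518, 0.418)
t=0.030: state=(0.523, 0.416)
continuing one RK4 step at a time; state shown every 50 steps (Δt=0.5):
t=0.500: state=(0.689, 0.262)
t=1.000: state=(0.743, -0.069)
t=1.500: state=(0.602, -0.513)
t=2.000: state=(0.199, -1.150)
t=2.500: state=(-0.593, -1.984)
t=3.000: state=(-1.506, -1.245)
t=3.500: state=(-1.745, 0.097)
t=4.000: state=(-1.568, 0.539)
t=4.500: state=(-1.228, 0.828)
t=5.000: state=(-0.701, 1.352)
t=5.500: state=(0.241, 2.539)
t=6.000: state=(1.597, 2.075)
t=6.500: state=(2.006, -0.045)
t=7.000: state=(1.848, -0.473)
t=7.500: state=(1.568, -0.645)
t=8.000: state=(1.189, -0.900)
t=8.500: state=(0.617, -1.478)
t=9.000: state=(-0.415, -2.738)
t=9.500: state=(-1.730, -1.685)
t=9.770: state=(-1.990, -0.362)
compare at T: x=-1.990, y=-0.362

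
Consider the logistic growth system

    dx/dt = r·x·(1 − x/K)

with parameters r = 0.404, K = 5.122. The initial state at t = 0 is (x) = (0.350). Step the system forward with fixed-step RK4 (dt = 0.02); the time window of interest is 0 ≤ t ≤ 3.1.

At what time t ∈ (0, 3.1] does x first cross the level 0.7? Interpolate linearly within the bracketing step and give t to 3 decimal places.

t=0.000: state=(0.350)
step 1 (dt=0.02): k1=(0.132), k2=(0.132), k3=(0.132), k4=(0.133); state += dt/6·(k1+2k2+2k3+k4)
t=0.020: state=(0.353)
t=0.040: state=(0.355)
t=0.060: state=(0.358)
continuing one RK4 step at a time; state shown every 10 steps (Δt=0.2):
t=0.200: state=(0.377)
t=0.400: state=(0.407)
t=0.600: state=(0.438)
t=0.800: state=(0.471)
t=1.000: state=(0.507)
t=1.200: state=(0.545)
t=1.400: state=(0.586)
t=1.600: state=(0.629)
t=1.800: state=(0.675)
t=1.900: state=(0.699)
next step: t=1.920: state=(0.704) — x has crossed 0.7
linear interpolation between t=1.900 (0.69896) and t=1.920 (0.70385) → t≈1.904

t = 1.904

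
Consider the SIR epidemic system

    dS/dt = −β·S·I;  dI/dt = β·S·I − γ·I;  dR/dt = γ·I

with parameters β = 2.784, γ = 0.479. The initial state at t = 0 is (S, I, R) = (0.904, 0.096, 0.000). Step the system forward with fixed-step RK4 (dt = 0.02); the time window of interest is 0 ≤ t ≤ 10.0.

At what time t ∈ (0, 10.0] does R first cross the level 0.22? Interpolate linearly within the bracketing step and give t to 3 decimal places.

t=0.000: state=(0.904, 0.096, 0.000)
step 1 (dt=0.02): k1=(-0.242, 0.196, 0.046), k2=(-0.246, 0.199, 0.047), k3=(-0.246, 0.199, 0.047), k4=(-0.250, 0.202, 0.048); state += dt/6·(k1+2k2+2k3+k4)
t=0.020: state=(0.899, 0.100, 0.001)
t=0.040: state=(0.894, 0.104, 0.002)
t=0.060: state=(0.889, 0.108, 0.003)
continuing one RK4 step at a time; state shown every 25 steps (Δt=0.5):
t=0.500: state=(0.724, 0.238, 0.038)
t=1.000: state=(0.455, 0.427, 0.118)
t=1.420: state=(0.258, 0.526, 0.216)
next step: t=1.440: state=(0.251, 0.529, 0.221) — R has crossed 0.22
linear interpolation between t=1.420 (0.21551) and t=1.440 (0.22056) → t≈1.438

t = 1.438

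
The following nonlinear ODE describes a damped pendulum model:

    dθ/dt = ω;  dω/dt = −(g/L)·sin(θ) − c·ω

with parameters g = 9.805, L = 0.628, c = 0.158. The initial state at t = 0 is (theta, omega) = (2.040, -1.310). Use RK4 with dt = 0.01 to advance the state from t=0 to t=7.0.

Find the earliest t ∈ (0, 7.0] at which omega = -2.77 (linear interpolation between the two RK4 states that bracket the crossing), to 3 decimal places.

t = 0.103

t=0.000: state=(2.040, -1.310)
step 1 (dt=0.01): k1=(-1.310, -13.719), k2=(-1.379, -13.754), k3=(-1.379, -13.756), k4=(-1.448, -13.793); state += dt/6·(k1+2k2+2k3+k4)
t=0.010: state=(2.026, -1.448)
t=0.020: state=(2.011, -1.586)
t=0.030: state=(1.994, -1.725)
t=0.100: state=(1.839, -2.725)
next step: t=0.110: state=(1.811, -2.872) — omega has crossed -2.77
linear interpolation between t=0.100 (-2.72542) and t=0.110 (-2.87211) → t≈0.103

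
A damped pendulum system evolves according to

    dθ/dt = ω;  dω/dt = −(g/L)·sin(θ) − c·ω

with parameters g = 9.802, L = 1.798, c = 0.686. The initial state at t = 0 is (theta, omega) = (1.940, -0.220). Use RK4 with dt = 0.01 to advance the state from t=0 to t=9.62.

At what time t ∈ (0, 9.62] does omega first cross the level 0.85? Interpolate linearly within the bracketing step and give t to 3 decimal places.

t = 1.796

t=0.000: state=(1.940, -0.220)
step 1 (dt=0.01): k1=(-0.220, -4.933), k2=(-0.245, -4.919), k3=(-0.245, -4.919), k4=(-0.269, -4.904); state += dt/6·(k1+2k2+2k3+k4)
t=0.010: state=(1.938, -0.269)
t=0.020: state=(1.935, -0.318)
t=0.030: state=(1.931, -0.367)
continuing one RK4 step at a time; state shown every 50 steps (Δt=0.5):
t=0.500: state=(1.259, -2.404)
t=1.000: state=(-0.169, -2.752)
t=1.500: state=(-1.020, -0.482)
t=1.790: state=(-0.962, 0.828)
next step: t=1.800: state=(-0.953, 0.866) — omega has crossed 0.85
linear interpolation between t=1.790 (0.82762) and t=1.800 (0.86640) → t≈1.796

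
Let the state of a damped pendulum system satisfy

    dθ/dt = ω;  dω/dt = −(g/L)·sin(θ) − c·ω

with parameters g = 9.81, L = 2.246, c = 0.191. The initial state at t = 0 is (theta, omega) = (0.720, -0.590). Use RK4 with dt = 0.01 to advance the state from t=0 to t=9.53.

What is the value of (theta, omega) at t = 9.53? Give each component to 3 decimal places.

t=0.000: state=(0.720, -0.590)
step 1 (dt=0.01): k1=(-0.590, -2.767), k2=(-0.604, -2.755), k3=(-0.604, -2.755), k4=(-0.618, -2.742); state += dt/6·(k1+2k2+2k3+k4)
t=0.010: state=(0.714, -0.618)
t=0.020: state=(0.708, -0.645)
t=0.030: state=(0.701, -0.672)
continuing one RK4 step at a time; state shown every 50 steps (Δt=0.5):
t=0.500: state=(0.156, -1.468)
t=1.000: state=(-0.500, -0.926)
t=1.500: state=(-0.642, 0.379)
t=2.000: state=(-0.195, 1.246)
t=2.500: state=(0.391, 0.890)
t=3.000: state=(0.564, -0.236)
t=3.500: state=(0.208, -1.055)
t=4.000: state=(-0.309, -0.826)
t=4.500: state=(-0.492, 0.141)
t=5.000: state=(-0.205, 0.894)
t=5.500: state=(0.247, 0.749)
t=6.000: state=(0.427, -0.077)
t=6.500: state=(0.195, -0.759)
t=7.000: state=(-0.199, -0.671)
t=7.500: state=(-0.370, 0.036)
t=8.000: state=(-0.180, 0.645)
t=8.500: state=(0.162, 0.596)
t=9.000: state=(0.320, -0.009)
t=9.500: state=(0.164, -0.550)
t=9.530: state=(0.147, -0.567)

(theta, omega) = (0.147, -0.567)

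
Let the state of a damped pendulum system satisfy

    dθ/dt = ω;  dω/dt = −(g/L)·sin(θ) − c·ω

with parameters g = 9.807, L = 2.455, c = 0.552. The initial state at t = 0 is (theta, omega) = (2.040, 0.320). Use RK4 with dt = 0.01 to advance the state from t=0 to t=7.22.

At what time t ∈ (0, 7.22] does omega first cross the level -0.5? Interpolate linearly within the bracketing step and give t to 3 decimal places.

t = 0.234

t=0.000: state=(2.040, 0.320)
step 1 (dt=0.01): k1=(0.320, -3.740), k2=(0.301, -3.726), k3=(0.301, -3.727), k4=(0.283, -3.714); state += dt/6·(k1+2k2+2k3+k4)
t=0.010: state=(2.043, 0.283)
t=0.020: state=(2.046, 0.246)
t=0.030: state=(2.048, 0.209)
t=0.230: state=(2.019, -0.486)
next step: t=0.240: state=(2.014, -0.519) — omega has crossed -0.5
linear interpolation between t=0.230 (-0.48586) and t=0.240 (-0.51912) → t≈0.234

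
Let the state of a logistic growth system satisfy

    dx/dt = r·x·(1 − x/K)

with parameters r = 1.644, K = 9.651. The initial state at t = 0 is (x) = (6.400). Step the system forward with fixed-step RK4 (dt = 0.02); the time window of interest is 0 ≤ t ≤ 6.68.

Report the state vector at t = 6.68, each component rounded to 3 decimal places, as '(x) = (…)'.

t=0.000: state=(6.400)
step 1 (dt=0.02): k1=(3.544), k2=(3.525), k3=(3.525), k4=(3.506); state += dt/6·(k1+2k2+2k3+k4)
t=0.020: state=(6.471)
t=0.040: state=(6.540)
t=0.060: state=(6.609)
continuing one RK4 step at a time; state shown every 25 steps (Δt=0.5):
t=0.500: state=(7.889)
t=1.000: state=(8.788)
t=1.500: state=(9.252)
t=2.000: state=(9.471)
t=2.500: state=(9.571)
t=3.000: state=(9.616)
t=3.500: state=(9.635)
t=4.000: state=(9.644)
t=4.500: state=(9.648)
t=5.000: state=(9.650)
t=5.500: state=(9.650)
t=6.000: state=(9.651)
t=6.500: state=(9.651)
t=6.680: state=(9.651)

(x) = (9.651)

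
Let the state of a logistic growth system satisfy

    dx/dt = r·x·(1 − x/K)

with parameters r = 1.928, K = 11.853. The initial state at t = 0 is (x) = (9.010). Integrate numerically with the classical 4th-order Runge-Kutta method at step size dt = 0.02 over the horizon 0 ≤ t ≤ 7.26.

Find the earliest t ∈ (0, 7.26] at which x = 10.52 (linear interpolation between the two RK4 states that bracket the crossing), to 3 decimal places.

t = 0.473

t=0.000: state=(9.010)
step 1 (dt=0.02): k1=(4.167), k2=(4.125), k3=(4.125), k4=(4.083); state += dt/6·(k1+2k2+2k3+k4)
t=0.020: state=(9.092)
t=0.040: state=(9.173)
t=0.060: state=(9.252)
t=0.460: state=(10.490)
next step: t=0.480: state=(10.535) — x has crossed 10.52
linear interpolation between t=0.460 (10.48954) and t=0.480 (10.53538) → t≈0.473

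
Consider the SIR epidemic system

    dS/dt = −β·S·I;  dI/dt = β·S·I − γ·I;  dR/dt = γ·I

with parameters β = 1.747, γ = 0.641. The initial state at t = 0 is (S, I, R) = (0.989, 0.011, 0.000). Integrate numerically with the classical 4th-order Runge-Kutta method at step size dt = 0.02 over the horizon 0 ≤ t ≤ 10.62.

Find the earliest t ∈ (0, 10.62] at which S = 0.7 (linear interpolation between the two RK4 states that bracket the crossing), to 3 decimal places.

t = 2.984

t=0.000: state=(0.989, 0.011, 0.000)
step 1 (dt=0.02): k1=(-0.019, 0.012, 0.007), k2=(-0.019, 0.012, 0.007), k3=(-0.019, 0.012, 0.007), k4=(-0.019, 0.012, 0.007); state += dt/6·(k1+2k2+2k3+k4)
t=0.020: state=(0.989, 0.011, 0.000)
t=0.040: state=(0.988, 0.011, 0.000)
t=0.060: state=(0.988, 0.012, 0.000)
continuing one RK4 step at a time; state shown every 25 steps (Δt=0.5):
t=0.500: state=(0.976, 0.019, 0.005)
t=1.000: state=(0.956, 0.032, 0.013)
t=1.500: state=(0.922, 0.053, 0.026)
t=2.000: state=(0.869, 0.083, 0.047)
t=2.500: state=(0.794, 0.125, 0.081)
t=2.980: state=(0.701, 0.173, 0.126)
next step: t=3.000: state=(0.697, 0.175, 0.129) — S has crossed 0.7
linear interpolation between t=2.980 (0.70086) and t=3.000 (0.69662) → t≈2.984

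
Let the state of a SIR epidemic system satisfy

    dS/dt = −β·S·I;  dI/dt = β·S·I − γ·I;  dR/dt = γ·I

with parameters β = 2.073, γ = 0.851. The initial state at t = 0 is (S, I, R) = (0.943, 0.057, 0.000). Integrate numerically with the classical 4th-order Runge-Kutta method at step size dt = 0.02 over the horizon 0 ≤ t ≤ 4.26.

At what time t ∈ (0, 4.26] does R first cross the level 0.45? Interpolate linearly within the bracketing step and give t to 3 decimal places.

t = 2.958

t=0.000: state=(0.943, 0.057, 0.000)
step 1 (dt=0.02): k1=(-0.111, 0.063, 0.049), k2=(-0.113, 0.063, 0.049), k3=(-0.113, 0.063, 0.049), k4=(-0.114, 0.064, 0.050); state += dt/6·(k1+2k2+2k3+k4)
t=0.020: state=(0.941, 0.058, 0.001)
t=0.040: state=(0.938, 0.060, 0.002)
t=0.060: state=(0.936, 0.061, 0.003)
continuing one RK4 step at a time; state shown every 10 steps (Δt=0.2):
t=0.200: state=(0.918, 0.071, 0.011)
t=0.400: state=(0.889, 0.087, 0.024)
t=0.600: state=(0.854, 0.105, 0.041)
t=0.800: state=(0.815, 0.125, 0.060)
t=1.000: state=(0.770, 0.147, 0.083)
t=1.200: state=(0.721, 0.169, 0.110)
t=1.400: state=(0.669, 0.190, 0.141)
t=1.600: state=(0.616, 0.209, 0.175)
t=1.800: state=(0.563, 0.225, 0.212)
t=2.000: state=(0.512, 0.237, 0.251)
t=2.200: state=(0.463, 0.245, 0.292)
t=2.400: state=(0.418, 0.248, 0.334)
t=2.600: state=(0.377, 0.247, 0.376)
t=2.800: state=(0.341, 0.241, 0.418)
t=2.940: state=(0.318, 0.236, 0.446)
next step: t=2.960: state=(0.315, 0.235, 0.450) — R has crossed 0.45
linear interpolation between t=2.940 (0.44638) and t=2.960 (0.45038) → t≈2.958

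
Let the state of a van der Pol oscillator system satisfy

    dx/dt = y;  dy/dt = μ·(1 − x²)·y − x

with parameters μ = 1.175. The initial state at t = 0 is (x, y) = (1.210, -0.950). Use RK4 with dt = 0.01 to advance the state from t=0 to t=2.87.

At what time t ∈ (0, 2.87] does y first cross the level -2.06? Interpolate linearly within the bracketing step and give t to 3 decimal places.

t=0.000: state=(1.210, -0.950)
step 1 (dt=0.01): k1=(-0.950, -0.692), k2=(-0.953, -0.698), k3=(-0.953, -0.698), k4=(-0.957, -0.704); state += dt/6·(k1+2k2+2k3+k4)
t=0.010: state=(1.200, -0.957)
t=0.020: state=(1.191, -0.964)
t=0.030: state=(1.181, -0.971)
continuing one RK4 step at a time; state shown every 10 steps (Δt=0.1):
t=0.100: state=(1.111, -1.026)
t=0.200: state=(1.004, -1.117)
t=0.300: state=(0.887, -1.226)
t=0.400: state=(0.758, -1.357)
t=0.500: state=(0.615, -1.514)
t=0.600: state=(0.455, -1.702)
t=0.700: state=(0.274, -1.922)
t=0.750: state=(0.175, -2.044)
next step: t=0.760: state=(0.154, -2.069) — y has crossed -2.06
linear interpolation between t=0.750 (-2.04423) and t=0.760 (-2.06938) → t≈0.756

t = 0.756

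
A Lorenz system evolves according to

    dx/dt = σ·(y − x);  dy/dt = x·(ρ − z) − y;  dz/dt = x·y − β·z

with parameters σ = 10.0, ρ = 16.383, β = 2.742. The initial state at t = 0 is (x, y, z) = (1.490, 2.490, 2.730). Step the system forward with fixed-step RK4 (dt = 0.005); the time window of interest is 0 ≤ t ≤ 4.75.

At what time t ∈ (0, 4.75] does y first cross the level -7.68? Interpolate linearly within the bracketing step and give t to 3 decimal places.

t = 1.615

t=0.000: state=(1.490, 2.490, 2.730)
step 1 (dt=0.005): k1=(10.000, 17.853, -3.776), k2=(10.196, 18.164, -3.620), k3=(10.199, 18.169, -3.618), k4=(10.399, 18.486, -3.459); state += dt/6·(k1+2k2+2k3+k4)
t=0.005: state=(1.541, 2.581, 2.712)
t=0.010: state=(1.594, 2.675, 2.695)
t=0.015: state=(1.649, 2.772, 2.681)
continuing one RK4 step at a time; state shown every 40 steps (Δt=0.2):
t=0.200: state=(5.910, 9.769, 5.032)
t=0.400: state=(12.106, 10.248, 23.691)
t=0.600: state=(2.783, -0.463, 17.592)
t=0.800: state=(0.152, -0.135, 10.112)
t=1.000: state=(-0.063, -0.112, 5.843)
t=1.200: state=(-0.234, -0.388, 3.382)
t=1.400: state=(-0.936, -1.610, 2.040)
t=1.600: state=(-4.030, -6.929, 2.749)
t=1.615: state=(-4.487, -7.679, 3.096)
next step: t=1.620: state=(-4.649, -7.942, 3.231) — y has crossed -7.68
linear interpolation between t=1.615 (-7.67919) and t=1.620 (-7.94206) → t≈1.615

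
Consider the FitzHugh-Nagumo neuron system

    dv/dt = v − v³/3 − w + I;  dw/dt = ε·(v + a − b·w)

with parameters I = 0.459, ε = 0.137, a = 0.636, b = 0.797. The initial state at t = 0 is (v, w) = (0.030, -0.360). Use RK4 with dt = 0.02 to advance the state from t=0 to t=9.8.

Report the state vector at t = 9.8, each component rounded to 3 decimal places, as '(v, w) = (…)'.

(v, w) = (0.433, 1.419)

t=0.000: state=(0.030, -0.360)
step 1 (dt=0.02): k1=(0.849, 0.131), k2=(0.856, 0.132), k3=(0.856, 0.132), k4=(0.863, 0.133); state += dt/6·(k1+2k2+2k3+k4)
t=0.020: state=(0.047, -0.357)
t=0.040: state=(0.065, -0.355)
t=0.060: state=(0.082, -0.352)
continuing one RK4 step at a time; state shown every 25 steps (Δt=0.5):
t=0.500: state=(0.551, -0.280)
t=1.000: state=(1.204, -0.164)
t=1.500: state=(1.673, -0.015)
t=2.000: state=(1.828, 0.146)
t=2.500: state=(1.831, 0.303)
t=3.000: state=(1.787, 0.450)
t=3.500: state=(1.729, 0.586)
t=4.000: state=(1.667, 0.710)
t=4.500: state=(1.602, 0.824)
t=5.000: state=(1.534, 0.927)
t=5.500: state=(1.464, 1.020)
t=6.000: state=(1.391, 1.104)
t=6.500: state=(1.313, 1.177)
t=7.000: state=(1.230, 1.242)
t=7.500: state=(1.139, 1.297)
t=8.000: state=(1.037, 1.343)
t=8.500: state=(0.917, 1.380)
t=9.000: state=(0.772, 1.405)
t=9.500: state=(0.582, 1.418)
t=9.800: state=(0.433, 1.419)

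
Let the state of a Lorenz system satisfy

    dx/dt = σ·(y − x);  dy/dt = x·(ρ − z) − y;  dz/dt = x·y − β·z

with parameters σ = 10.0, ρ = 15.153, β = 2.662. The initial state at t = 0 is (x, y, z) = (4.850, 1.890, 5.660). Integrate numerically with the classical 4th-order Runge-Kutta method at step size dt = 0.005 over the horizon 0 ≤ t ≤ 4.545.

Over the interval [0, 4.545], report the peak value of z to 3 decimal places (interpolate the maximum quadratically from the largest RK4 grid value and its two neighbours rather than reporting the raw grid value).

max z = 20.541

t=0.000: state=(4.850, 1.890, 5.660)
step 1 (dt=0.005): k1=(-29.600, 44.151, -5.900), k2=(-27.756, 43.409, -5.474), k3=(-27.821, 43.449, -5.476), k4=(-26.036, 42.742, -5.067); state += dt/6·(k1+2k2+2k3+k4)
t=0.005: state=(4.711, 2.107, 5.633)
t=0.010: state=(4.589, 2.318, 5.609)
t=0.015: state=(4.483, 2.522, 5.590)
continuing one RK4 step at a time; state shown every 40 steps (Δt=0.2):
t=0.200: state=(6.507, 9.323, 8.030)
t=0.400: state=(9.969, 8.544, 19.850)
t=0.600: state=(3.979, 1.631, 16.180)
t=0.800: state=(2.156, 2.279, 10.200)
t=1.000: state=(3.734, 5.227, 7.627)
t=1.200: state=(8.040, 10.321, 12.230)
t=1.400: state=(8.026, 5.523, 19.225)
t=1.600: state=(3.579, 2.457, 14.072)
t=1.800: state=(3.347, 4.040, 9.791)
t=2.000: state=(6.066, 7.985, 10.212)
t=2.200: state=(8.683, 8.403, 17.098)
t=2.400: state=(5.420, 3.613, 16.311)
t=2.600: state=(3.752, 3.839, 11.810)
t=2.800: state=(5.286, 6.633, 10.524)
t=3.000: state=(7.955, 8.644, 14.905)
t=3.200: state=(6.577, 5.010, 16.863)
t=3.400: state=(4.405, 4.056, 13.255)
t=3.600: state=(5.069, 5.975, 11.299)
t=3.800: state=(7.237, 8.106, 13.807)
t=4.000: state=(7.016, 5.989, 16.506)
t=4.200: state=(5.026, 4.455, 14.145)
t=4.400: state=(5.098, 5.672, 12.058)
t=4.545: state=(6.258, 7.166, 12.641)
largest grid value and its neighbours: z(0.440)=20.53643, z(0.445)=20.54033, z(0.450)=20.52772
parabola through these three points peaks at t≈0.444 with z≈20.54090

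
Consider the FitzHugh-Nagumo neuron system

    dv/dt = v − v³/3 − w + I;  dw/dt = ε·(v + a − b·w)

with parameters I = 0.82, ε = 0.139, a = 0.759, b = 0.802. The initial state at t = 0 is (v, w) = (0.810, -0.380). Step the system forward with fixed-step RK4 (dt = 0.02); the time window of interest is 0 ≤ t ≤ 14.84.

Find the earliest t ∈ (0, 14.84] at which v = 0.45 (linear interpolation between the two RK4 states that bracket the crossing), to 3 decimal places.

t=0.000: state=(0.810, -0.380)
step 1 (dt=0.02): k1=(1.833, 0.260), k2=(1.836, 0.263), k3=(1.836, 0.263), k4=(1.839, 0.265); state += dt/6·(k1+2k2+2k3+k4)
t=0.020: state=(0.847, -0.375)
t=0.040: state=(0.884, -0.369)
t=0.060: state=(0.920, -0.364)
continuing one RK4 step at a time; state shown every 25 steps (Δt=0.5):
t=0.500: state=(1.636, -0.223)
t=1.000: state=(1.976, -0.035)
t=1.500: state=(2.013, 0.154)
t=2.000: state=(1.974, 0.332)
t=2.500: state=(1.919, 0.497)
t=3.000: state=(1.861, 0.649)
t=3.500: state=(1.802, 0.789)
t=4.000: state=(1.743, 0.917)
t=4.500: state=(1.683, 1.034)
t=5.000: state=(1.622, 1.141)
t=5.500: state=(1.561, 1.238)
t=6.000: state=(1.497, 1.326)
t=6.500: state=(1.433, 1.404)
t=7.000: state=(1.365, 1.474)
t=7.500: state=(1.295, 1.535)
t=8.000: state=(1.221, 1.589)
t=8.500: state=(1.140, 1.634)
t=9.000: state=(1.052, 1.670)
t=9.500: state=(0.952, 1.699)
t=10.000: state=(0.835, 1.719)
t=10.500: state=(0.690, 1.728)
t=11.000: state=(0.499, 1.727)
t=11.100: state=(0.452, 1.724)
next step: t=11.120: state=(0.443, 1.724) — v has crossed 0.45
linear interpolation between t=11.100 (0.45240) and t=11.120 (0.44266) → t≈11.105

t = 11.105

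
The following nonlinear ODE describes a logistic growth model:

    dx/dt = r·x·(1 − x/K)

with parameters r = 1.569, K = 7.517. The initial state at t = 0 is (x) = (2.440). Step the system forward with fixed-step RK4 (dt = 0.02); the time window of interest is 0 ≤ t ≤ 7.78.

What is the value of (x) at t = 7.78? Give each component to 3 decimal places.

(x) = (7.517)

t=0.000: state=(2.440)
step 1 (dt=0.02): k1=(2.586), k2=(2.600), k3=(2.600), k4=(2.614); state += dt/6·(k1+2k2+2k3+k4)
t=0.020: state=(2.492)
t=0.040: state=(2.545)
t=0.060: state=(2.598)
continuing one RK4 step at a time; state shown every 25 steps (Δt=0.5):
t=0.500: state=(3.856)
t=1.000: state=(5.244)
t=1.500: state=(6.276)
t=2.000: state=(6.895)
t=2.500: state=(7.220)
t=3.000: state=(7.378)
t=3.500: state=(7.453)
t=4.000: state=(7.488)
t=4.500: state=(7.504)
t=5.000: state=(7.511)
t=5.500: state=(7.514)
t=6.000: state=(7.516)
t=6.500: state=(7.516)
t=7.000: state=(7.517)
t=7.500: state=(7.517)
t=7.780: state=(7.517)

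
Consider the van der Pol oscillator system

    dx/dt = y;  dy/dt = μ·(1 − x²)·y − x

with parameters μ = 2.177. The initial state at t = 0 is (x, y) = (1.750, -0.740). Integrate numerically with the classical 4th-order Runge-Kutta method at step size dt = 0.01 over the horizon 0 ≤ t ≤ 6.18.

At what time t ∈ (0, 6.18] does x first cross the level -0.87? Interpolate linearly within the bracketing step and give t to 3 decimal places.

t = 2.101

t=0.000: state=(1.750, -0.740)
step 1 (dt=0.01): k1=(-0.740, 1.573), k2=(-0.732, 1.520), k3=(-0.732, 1.522), k4=(-0.725, 1.471); state += dt/6·(k1+2k2+2k3+k4)
t=0.010: state=(1.743, -0.725)
t=0.020: state=(1.736, -0.711)
t=0.030: state=(1.728, -0.697)
continuing one RK4 step at a time; state shown every 20 steps (Δt=0.2):
t=0.200: state=(1.623, -0.567)
t=0.400: state=(1.514, -0.534)
t=0.600: state=(1.406, -0.559)
t=0.800: state=(1.288, -0.620)
t=1.000: state=(1.155, -0.721)
t=1.200: state=(0.996, -0.882)
t=1.400: state=(0.796, -1.147)
t=1.600: state=(0.524, -1.610)
t=1.800: state=(0.127, -2.439)
t=2.000: state=(-0.480, -3.647)
t=2.100: state=(-0.867, -4.031)
next step: t=2.110: state=(-0.907, -4.041) — x has crossed -0.87
linear interpolation between t=2.100 (-0.86711) and t=2.110 (-0.90747) → t≈2.101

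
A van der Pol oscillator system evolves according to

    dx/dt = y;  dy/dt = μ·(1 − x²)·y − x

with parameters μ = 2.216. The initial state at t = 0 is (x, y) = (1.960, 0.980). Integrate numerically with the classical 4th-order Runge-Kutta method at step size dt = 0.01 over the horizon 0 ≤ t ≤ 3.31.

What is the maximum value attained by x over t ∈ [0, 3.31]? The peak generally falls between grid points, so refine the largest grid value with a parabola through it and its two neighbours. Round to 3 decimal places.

max x = 2.042

t=0.000: state=(1.960, 0.980)
step 1 (dt=0.01): k1=(0.980, -8.131), k2=(0.939, -7.920), k3=(0.940, -7.925), k4=(0.901, -7.715); state += dt/6·(k1+2k2+2k3+k4)
t=0.010: state=(1.969, 0.901)
t=0.020: state=(1.978, 0.826)
t=0.030: state=(1.986, 0.755)
continuing one RK4 step at a time; state shown every 20 steps (Δt=0.2):
t=0.200: state=(2.042, 0.033)
t=0.400: state=(2.018, -0.212)
t=0.600: state=(1.968, -0.279)
t=0.800: state=(1.909, -0.307)
t=1.000: state=(1.846, -0.327)
t=1.200: state=(1.778, -0.348)
t=1.400: state=(1.706, -0.372)
t=1.600: state=(1.629, -0.401)
t=1.800: state=(1.545, -0.437)
t=2.000: state=(1.453, -0.483)
t=2.200: state=(1.351, -0.544)
t=2.400: state=(1.234, -0.629)
t=2.600: state=(1.097, -0.753)
t=2.800: state=(0.929, -0.946)
t=3.000: state=(0.710, -1.268)
t=3.200: state=(0.405, -1.842)
t=3.310: state=(0.176, -2.336)
largest grid value and its neighbours: x(0.210)=2.04194, x(0.220)=2.04194, x(0.230)=2.04175
parabola through these three points peaks at t≈0.215 with x≈2.04196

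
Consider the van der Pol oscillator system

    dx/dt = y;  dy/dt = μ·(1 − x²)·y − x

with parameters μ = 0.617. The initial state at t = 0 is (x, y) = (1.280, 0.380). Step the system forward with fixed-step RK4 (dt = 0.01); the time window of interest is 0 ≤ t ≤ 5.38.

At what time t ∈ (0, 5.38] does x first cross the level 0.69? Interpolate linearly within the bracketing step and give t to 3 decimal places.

t = 1.334

t=0.000: state=(1.280, 0.380)
step 1 (dt=0.01): k1=(0.380, -1.430), k2=(0.373, -1.430), k3=(0.373, -1.430), k4=(0.366, -1.430); state += dt/6·(k1+2k2+2k3+k4)
t=0.010: state=(1.284, 0.366)
t=0.020: state=(1.287, 0.351)
t=0.030: state=(1.291, 0.337)
continuing one RK4 step at a time; state shown every 20 steps (Δt=0.2):
t=0.200: state=(1.328, 0.098)
t=0.400: state=(1.320, -0.165)
t=0.600: state=(1.264, -0.400)
t=0.800: state=(1.162, -0.614)
t=1.000: state=(1.019, -0.816)
t=1.200: state=(0.835, -1.018)
t=1.330: state=(0.694, -1.153)
next step: t=1.340: state=(0.683, -1.164) — x has crossed 0.69
linear interpolation between t=1.330 (0.69445) and t=1.340 (0.68286) → t≈1.334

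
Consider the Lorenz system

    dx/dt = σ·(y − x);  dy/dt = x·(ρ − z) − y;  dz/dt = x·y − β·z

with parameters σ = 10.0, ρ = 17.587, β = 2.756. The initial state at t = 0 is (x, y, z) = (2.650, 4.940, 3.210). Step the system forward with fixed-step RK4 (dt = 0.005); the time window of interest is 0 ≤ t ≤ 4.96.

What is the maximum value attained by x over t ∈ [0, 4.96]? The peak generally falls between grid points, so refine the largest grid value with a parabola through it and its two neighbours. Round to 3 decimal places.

max x = 12.925

t=0.000: state=(2.650, 4.940, 3.210)
step 1 (dt=0.005): k1=(22.900, 33.159, 4.244), k2=(23.156, 33.871, 4.722), k3=(23.168, 33.875, 4.727), k4=(23.435, 34.590, 5.220); state += dt/6·(k1+2k2+2k3+k4)
t=0.005: state=(2.766, 5.109, 3.234)
t=0.010: state=(2.884, 5.286, 3.262)
t=0.015: state=(3.006, 5.470, 3.296)
continuing one RK4 step at a time; state shown every 40 steps (Δt=0.2):
t=0.200: state=(10.493, 15.405, 13.278)
t=0.400: state=(7.742, 1.309, 24.626)
t=0.600: state=(0.442, -0.712, 14.065)
t=0.800: state=(-0.582, -0.923, 8.133)
t=1.000: state=(-1.891, -3.096, 5.051)
t=1.200: state=(-6.926, -11.100, 7.751)
t=1.400: state=(-11.510, -8.117, 25.499)
t=1.600: state=(-2.441, 0.084, 17.288)
t=1.800: state=(-0.649, -0.643, 9.994)
t=2.000: state=(-1.388, -2.191, 5.963)
t=2.200: state=(-4.904, -8.054, 5.850)
t=2.400: state=(-12.148, -12.956, 21.830)
t=2.600: state=(-4.371, -0.284, 20.139)
t=2.800: state=(-0.867, -0.584, 11.660)
t=3.000: state=(-1.320, -1.999, 6.911)
t=3.200: state=(-4.337, -7.064, 5.890)
t=3.400: state=(-11.634, -13.780, 19.434)
t=3.600: state=(-5.453, -0.904, 21.254)
t=3.800: state=(-1.189, -0.776, 12.427)
t=4.000: state=(-1.673, -2.480, 7.476)
t=4.200: state=(-5.172, -8.216, 7.068)
t=4.400: state=(-11.665, -12.177, 21.552)
t=4.600: state=(-4.646, -0.947, 19.853)
t=4.800: state=(-1.521, -1.410, 11.764)
t=4.960: state=(-2.261, -3.284, 8.106)
largest grid value and its neighbours: x(0.275)=12.90610, x(0.280)=12.92387, x(0.285)=12.91850
parabola through these three points peaks at t≈0.281 with x≈12.92470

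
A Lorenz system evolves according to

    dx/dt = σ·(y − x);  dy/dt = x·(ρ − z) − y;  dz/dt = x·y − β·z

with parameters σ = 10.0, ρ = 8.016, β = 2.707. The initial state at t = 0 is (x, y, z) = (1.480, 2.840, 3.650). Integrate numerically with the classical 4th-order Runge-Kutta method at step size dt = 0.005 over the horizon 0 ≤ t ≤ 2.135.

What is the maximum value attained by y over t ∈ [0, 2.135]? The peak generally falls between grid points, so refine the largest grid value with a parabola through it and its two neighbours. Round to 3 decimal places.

max y = 6.396

t=0.000: state=(1.480, 2.840, 3.650)
step 1 (dt=0.005): k1=(13.600, 3.622, -5.677), k2=(13.351, 3.783, -5.529), k3=(13.361, 3.779, -5.531), k4=(13.121, 3.937, -5.384); state += dt/6·(k1+2k2+2k3+k4)
t=0.005: state=(1.547, 2.859, 3.622)
t=0.010: state=(1.611, 2.879, 3.596)
t=0.015: state=(1.674, 2.901, 3.571)
continuing one RK4 step at a time; state shown every 20 steps (Δt=0.1):
t=0.100: state=(2.545, 3.465, 3.357)
t=0.200: state=(3.474, 4.445, 3.616)
t=0.300: state=(4.491, 5.530, 4.525)
t=0.400: state=(5.461, 6.297, 6.085)
t=0.500: state=(6.022, 6.247, 7.872)
t=0.600: state=(5.863, 5.342, 9.070)
t=0.700: state=(5.106, 4.200, 9.206)
t=0.800: state=(4.214, 3.398, 8.547)
t=0.900: state=(3.550, 3.051, 7.592)
t=1.000: state=(3.218, 3.045, 6.679)
t=1.100: state=(3.183, 3.275, 5.972)
t=1.200: state=(3.381, 3.674, 5.550)
t=1.300: state=(3.750, 4.184, 5.463)
t=1.400: state=(4.221, 4.712, 5.730)
t=1.500: state=(4.691, 5.117, 6.309)
t=1.600: state=(5.026, 5.249, 7.043)
t=1.700: state=(5.111, 5.054, 7.681)
t=1.800: state=(4.929, 4.641, 7.999)
t=1.900: state=(4.584, 4.208, 7.940)
t=2.000: state=(4.225, 3.902, 7.610)
t=2.100: state=(3.964, 3.773, 7.170)
t=2.135: state=(3.907, 3.768, 7.017)
largest grid value and its neighbours: y(0.440)=6.39460, y(0.445)=6.39597, y(0.450)=6.39486
parabola through these three points peaks at t≈0.445 with y≈6.39597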